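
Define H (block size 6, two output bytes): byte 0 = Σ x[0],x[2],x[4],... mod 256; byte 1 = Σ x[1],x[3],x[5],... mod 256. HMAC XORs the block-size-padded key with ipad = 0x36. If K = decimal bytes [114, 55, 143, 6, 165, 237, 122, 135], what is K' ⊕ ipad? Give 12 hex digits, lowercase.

168736363636

Key decimal bytes [114, 55, 143, 6, 165, 237, 122, 135] = 72 37 8f 06 a5 ed 7a 87 is 8 bytes > B = 6, so hash it first: H(key) = 20 b1, then zero-pad to 6 bytes: K' = 20 b1 00 00 00 00.
XOR each byte with 0x36: 20⊕36=16, b1⊕36=87, 00⊕36=36, 00⊕36=36, 00⊕36=36, 00⊕36=36.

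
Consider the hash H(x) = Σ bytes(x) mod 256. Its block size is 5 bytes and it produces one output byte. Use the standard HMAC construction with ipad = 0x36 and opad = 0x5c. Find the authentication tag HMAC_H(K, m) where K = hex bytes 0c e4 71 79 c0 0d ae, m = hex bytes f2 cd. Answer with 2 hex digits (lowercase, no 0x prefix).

73

Key hex bytes 0c e4 71 79 c0 0d ae is 7 bytes > B = 5, so hash it first: H(key) = 55, then zero-pad to 5 bytes: K' = 55 00 00 00 00.
K' ⊕ ipad = 63 36 36 36 36.  K' ⊕ opad = 09 5c 5c 5c 5c.
Inner input = (K'⊕ipad) ∥ m = 63 36 36 36 36 ∥ f2 cd.
Inner hash: sum = 99+54+54+54+54+242+205 = 762; mod 256 = 250 → fa.
Outer input = (K'⊕opad) ∥ inner = 09 5c 5c 5c 5c ∥ fa.
Outer hash (tag): sum = 9+92+92+92+92+250 = 627; mod 256 = 115 → 73.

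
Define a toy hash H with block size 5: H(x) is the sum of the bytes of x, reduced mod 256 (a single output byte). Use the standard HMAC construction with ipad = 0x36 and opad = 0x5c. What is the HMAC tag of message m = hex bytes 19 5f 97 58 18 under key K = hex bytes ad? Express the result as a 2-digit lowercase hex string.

Key hex bytes ad is 1 byte ≤ B = 5; zero-pad to 5 bytes: K' = ad 00 00 00 00.
K' ⊕ ipad = 9b 36 36 36 36.  K' ⊕ opad = f1 5c 5c 5c 5c.
Inner input = (K'⊕ipad) ∥ m = 9b 36 36 36 36 ∥ 19 5f 97 58 18.
Inner hash: sum = 155+54+54+54+54+25+95+151+88+24 = 754; mod 256 = 242 → f2.
Outer input = (K'⊕opad) ∥ inner = f1 5c 5c 5c 5c ∥ f2.
Outer hash (tag): sum = 241+92+92+92+92+242 = 851; mod 256 = 83 → 53.

53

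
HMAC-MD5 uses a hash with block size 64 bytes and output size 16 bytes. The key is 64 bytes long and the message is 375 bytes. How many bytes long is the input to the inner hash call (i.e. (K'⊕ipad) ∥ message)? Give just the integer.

Key is 64 ≤ 64 bytes, zero-padded: |K'| = 64.
Inner input = (K'⊕ipad) ∥ m → 64 + 375 = 439 bytes.

439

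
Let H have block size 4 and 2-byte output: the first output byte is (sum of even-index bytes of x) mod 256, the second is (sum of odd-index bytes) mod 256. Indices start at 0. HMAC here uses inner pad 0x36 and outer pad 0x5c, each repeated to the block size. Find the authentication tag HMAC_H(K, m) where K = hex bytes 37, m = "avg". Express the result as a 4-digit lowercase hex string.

Key hex bytes 37 is 1 byte ≤ B = 4; zero-pad to 4 bytes: K' = 37 00 00 00.
K' ⊕ ipad = 01 36 36 36.  K' ⊕ opad = 6b 5c 5c 5c.
Inner input = (K'⊕ipad) ∥ m = 01 36 36 36 ∥ 61 76 67.
Inner hash: even-index sum = 255 mod 256 = 255; odd-index sum = 226 mod 256 = 226 → ff e2.
Outer input = (K'⊕opad) ∥ inner = 6b 5c 5c 5c ∥ ff e2.
Outer hash (tag): even-index sum = 454 mod 256 = 198; odd-index sum = 410 mod 256 = 154 → c6 9a.

c69a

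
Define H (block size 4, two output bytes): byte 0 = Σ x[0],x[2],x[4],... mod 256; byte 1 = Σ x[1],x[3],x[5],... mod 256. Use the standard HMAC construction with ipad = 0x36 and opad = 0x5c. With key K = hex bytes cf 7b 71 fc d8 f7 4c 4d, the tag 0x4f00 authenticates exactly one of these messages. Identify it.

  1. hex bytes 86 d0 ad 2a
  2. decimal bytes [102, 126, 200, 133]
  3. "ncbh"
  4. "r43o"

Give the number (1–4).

Key hex bytes cf 7b 71 fc d8 f7 4c 4d is 8 bytes > B = 4, so hash it first: H(key) = 64 bb, then zero-pad to 4 bytes: K' = 64 bb 00 00.
K' ⊕ ipad = 52 8d 36 36; K' ⊕ opad = 38 e7 5c 5c.
m1: inner = H(52 8d 36 36 86 d0 ad 2a) = bb bd; tag = H(38 e7 5c 5c bb bd) = 4f00 ← matches
m2: inner = H(52 8d 36 36 66 7e c8 85) = b6 c6; tag = H(38 e7 5c 5c b6 c6) = 4a09
m3: inner = H(52 8d 36 36 6e 63 62 68) = 58 8e; tag = H(38 e7 5c 5c 58 8e) = ecd1
m4: inner = H(52 8d 36 36 72 34 33 6f) = 2d 66; tag = H(38 e7 5c 5c 2d 66) = c1a9

1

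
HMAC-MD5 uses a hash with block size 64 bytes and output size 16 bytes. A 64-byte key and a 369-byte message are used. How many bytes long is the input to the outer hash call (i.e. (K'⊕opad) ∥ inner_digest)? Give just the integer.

80

Key is 64 ≤ 64 bytes, zero-padded: |K'| = 64.
Outer input = (K'⊕opad) ∥ H(inner) → 64 + 16 = 80 bytes.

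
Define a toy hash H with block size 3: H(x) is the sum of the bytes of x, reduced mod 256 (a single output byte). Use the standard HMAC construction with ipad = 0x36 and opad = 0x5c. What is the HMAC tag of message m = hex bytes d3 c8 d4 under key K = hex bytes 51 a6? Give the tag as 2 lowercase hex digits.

Key hex bytes 51 a6 is 2 bytes ≤ B = 3; zero-pad to 3 bytes: K' = 51 a6 00.
K' ⊕ ipad = 67 90 36.  K' ⊕ opad = 0d fa 5c.
Inner input = (K'⊕ipad) ∥ m = 67 90 36 ∥ d3 c8 d4.
Inner hash: sum = 103+144+54+211+200+212 = 924; mod 256 = 156 → 9c.
Outer input = (K'⊕opad) ∥ inner = 0d fa 5c ∥ 9c.
Outer hash (tag): sum = 13+250+92+156 = 511; mod 256 = 255 → ff.

ff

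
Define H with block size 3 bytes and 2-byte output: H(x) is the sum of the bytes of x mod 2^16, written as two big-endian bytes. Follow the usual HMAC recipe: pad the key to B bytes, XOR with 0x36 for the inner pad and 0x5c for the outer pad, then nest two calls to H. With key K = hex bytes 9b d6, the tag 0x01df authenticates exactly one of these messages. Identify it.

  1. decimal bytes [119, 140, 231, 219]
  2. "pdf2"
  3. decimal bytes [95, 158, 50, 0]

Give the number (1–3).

Key hex bytes 9b d6 is 2 bytes ≤ B = 3; zero-pad to 3 bytes: K' = 9b d6 00.
K' ⊕ ipad = ad e0 36; K' ⊕ opad = c7 8a 5c.
m1: inner = H(ad e0 36 77 8c e7 db) = 04 88; tag = H(c7 8a 5c 04 88) = 0239
m2: inner = H(ad e0 36 70 64 66 32) = 03 2f; tag = H(c7 8a 5c 03 2f) = 01df ← matches
m3: inner = H(ad e0 36 5f 9e 32 00) = 02 f2; tag = H(c7 8a 5c 02 f2) = 02a1

2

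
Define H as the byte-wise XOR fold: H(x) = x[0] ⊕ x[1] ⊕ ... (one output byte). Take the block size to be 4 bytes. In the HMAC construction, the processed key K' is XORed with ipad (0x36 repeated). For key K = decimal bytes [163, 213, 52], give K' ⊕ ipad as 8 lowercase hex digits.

Key decimal bytes [163, 213, 52] = a3 d5 34 is 3 bytes ≤ B = 4; zero-pad to 4 bytes: K' = a3 d5 34 00.
XOR each byte with 0x36: a3⊕36=95, d5⊕36=e3, 34⊕36=02, 00⊕36=36.

95e30236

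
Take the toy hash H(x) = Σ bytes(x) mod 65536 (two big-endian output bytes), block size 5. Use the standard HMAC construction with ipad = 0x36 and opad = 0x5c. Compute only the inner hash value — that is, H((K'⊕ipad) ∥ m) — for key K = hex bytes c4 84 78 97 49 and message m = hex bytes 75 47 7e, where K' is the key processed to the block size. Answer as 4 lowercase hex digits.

Key hex bytes c4 84 78 97 49 is exactly B = 5 bytes: K' = c4 84 78 97 49.
K' ⊕ ipad = f2 b2 4e a1 7f.
Inner input = f2 b2 4e a1 7f ∥ 75 47 7e.
Inner hash: sum = 242+178+78+161+127+117+71+126 = 1100 → 04 4c.

044c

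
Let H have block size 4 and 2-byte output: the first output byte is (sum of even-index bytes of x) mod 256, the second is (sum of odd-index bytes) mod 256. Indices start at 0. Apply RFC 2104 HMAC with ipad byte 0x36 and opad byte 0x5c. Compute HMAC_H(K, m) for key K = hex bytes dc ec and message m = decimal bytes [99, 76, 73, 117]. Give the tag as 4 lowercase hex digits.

a8dd

Key hex bytes dc ec is 2 bytes ≤ B = 4; zero-pad to 4 bytes: K' = dc ec 00 00.
K' ⊕ ipad = ea da 36 36.  K' ⊕ opad = 80 b0 5c 5c.
Inner input = (K'⊕ipad) ∥ m = ea da 36 36 ∥ 63 4c 49 75.
Inner hash: even-index sum = 460 mod 256 = 204; odd-index sum = 465 mod 256 = 209 → cc d1.
Outer input = (K'⊕opad) ∥ inner = 80 b0 5c 5c ∥ cc d1.
Outer hash (tag): even-index sum = 424 mod 256 = 168; odd-index sum = 477 mod 256 = 221 → a8 dd.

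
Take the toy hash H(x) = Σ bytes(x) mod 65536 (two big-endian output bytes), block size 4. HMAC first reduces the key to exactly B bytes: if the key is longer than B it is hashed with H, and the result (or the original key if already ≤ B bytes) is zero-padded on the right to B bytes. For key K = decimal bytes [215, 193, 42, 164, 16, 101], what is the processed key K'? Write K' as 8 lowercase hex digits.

|K| = 6 > B = 4, so first hash the key.
H(K): sum = 215+193+42+164+16+101 = 731 → 02 db.
Zero-pad H(K) = 02 db to 4 bytes: K' = 02 db 00 00.

02db0000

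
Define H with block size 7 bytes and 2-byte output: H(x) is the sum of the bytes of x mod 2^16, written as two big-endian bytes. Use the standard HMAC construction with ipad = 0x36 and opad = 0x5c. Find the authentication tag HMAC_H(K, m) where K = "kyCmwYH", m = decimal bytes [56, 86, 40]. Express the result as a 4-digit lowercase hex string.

Key "kyCmwYH" = 6b 79 43 6d 77 59 48 is exactly B = 7 bytes: K' = 6b 79 43 6d 77 59 48.
K' ⊕ ipad = 5d 4f 75 5b 41 6f 7e.  K' ⊕ opad = 37 25 1f 31 2b 05 14.
Inner input = (K'⊕ipad) ∥ m = 5d 4f 75 5b 41 6f 7e ∥ 38 56 28.
Inner hash: sum = 93+79+117+91+65+111+126+56+86+40 = 864 → 03 60.
Outer input = (K'⊕opad) ∥ inner = 37 25 1f 31 2b 05 14 ∥ 03 60.
Outer hash (tag): sum = 55+37+31+49+43+5+20+3+96 = 339 → 01 53.

0153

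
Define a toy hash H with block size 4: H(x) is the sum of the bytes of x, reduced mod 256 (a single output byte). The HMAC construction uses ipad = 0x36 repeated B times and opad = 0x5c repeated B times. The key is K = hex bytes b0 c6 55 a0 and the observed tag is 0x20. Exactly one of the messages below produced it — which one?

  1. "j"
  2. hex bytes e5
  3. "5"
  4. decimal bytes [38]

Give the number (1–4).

4

Key hex bytes b0 c6 55 a0 is exactly B = 4 bytes: K' = b0 c6 55 a0.
K' ⊕ ipad = 86 f0 63 96; K' ⊕ opad = ec 9a 09 fc.
m1: inner = H(86 f0 63 96 6a) = d9; tag = H(ec 9a 09 fc d9) = 64
m2: inner = H(86 f0 63 96 e5) = 54; tag = H(ec 9a 09 fc 54) = df
m3: inner = H(86 f0 63 96 35) = a4; tag = H(ec 9a 09 fc a4) = 2f
m4: inner = H(86 f0 63 96 26) = 95; tag = H(ec 9a 09 fc 95) = 20 ← matches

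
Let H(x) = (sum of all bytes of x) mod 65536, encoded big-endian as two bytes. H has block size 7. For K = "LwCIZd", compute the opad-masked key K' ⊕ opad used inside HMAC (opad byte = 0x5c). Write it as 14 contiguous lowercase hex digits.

Key "LwCIZd" = 4c 77 43 49 5a 64 is 6 bytes ≤ B = 7; zero-pad to 7 bytes: K' = 4c 77 43 49 5a 64 00.
XOR each byte with 0x5c: 4c⊕5c=10, 77⊕5c=2b, 43⊕5c=1f, 49⊕5c=15, 5a⊕5c=06, 64⊕5c=38, 00⊕5c=5c.

102b1f1506385c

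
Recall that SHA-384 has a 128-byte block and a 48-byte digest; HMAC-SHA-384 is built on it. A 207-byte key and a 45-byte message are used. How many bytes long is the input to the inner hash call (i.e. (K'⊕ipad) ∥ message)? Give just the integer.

173

Key is 207 > 128 bytes, so it is hashed to 48 bytes then zero-padded to 128: |K'| = 128.
Inner input = (K'⊕ipad) ∥ m → 128 + 45 = 173 bytes.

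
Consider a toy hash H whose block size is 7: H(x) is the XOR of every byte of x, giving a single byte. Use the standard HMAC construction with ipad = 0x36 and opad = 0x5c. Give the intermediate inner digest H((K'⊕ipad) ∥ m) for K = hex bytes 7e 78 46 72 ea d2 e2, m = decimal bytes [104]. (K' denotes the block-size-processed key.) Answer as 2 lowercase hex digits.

b6

Key hex bytes 7e 78 46 72 ea d2 e2 is exactly B = 7 bytes: K' = 7e 78 46 72 ea d2 e2.
K' ⊕ ipad = 48 4e 70 44 dc e4 d4.
Inner input = 48 4e 70 44 dc e4 d4 ∥ 68.
Inner hash: XOR 48⊕4e⊕70⊕44⊕dc⊕e4⊕d4⊕68 = b6.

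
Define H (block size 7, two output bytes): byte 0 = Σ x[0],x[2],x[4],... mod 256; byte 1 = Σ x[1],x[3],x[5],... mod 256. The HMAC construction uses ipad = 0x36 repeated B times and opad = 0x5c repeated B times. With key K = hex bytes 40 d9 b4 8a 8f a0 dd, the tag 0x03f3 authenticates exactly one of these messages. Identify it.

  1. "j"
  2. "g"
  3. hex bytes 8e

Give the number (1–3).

Key hex bytes 40 d9 b4 8a 8f a0 dd is exactly B = 7 bytes: K' = 40 d9 b4 8a 8f a0 dd.
K' ⊕ ipad = 76 ef 82 bc b9 96 eb; K' ⊕ opad = 1c 85 e8 d6 d3 fc 81.
m1: inner = H(76 ef 82 bc b9 96 eb 6a) = 9c ab; tag = H(1c 85 e8 d6 d3 fc 81 9c ab) = 03f3 ← matches
m2: inner = H(76 ef 82 bc b9 96 eb 67) = 9c a8; tag = H(1c 85 e8 d6 d3 fc 81 9c a8) = 00f3
m3: inner = H(76 ef 82 bc b9 96 eb 8e) = 9c cf; tag = H(1c 85 e8 d6 d3 fc 81 9c cf) = 27f3

1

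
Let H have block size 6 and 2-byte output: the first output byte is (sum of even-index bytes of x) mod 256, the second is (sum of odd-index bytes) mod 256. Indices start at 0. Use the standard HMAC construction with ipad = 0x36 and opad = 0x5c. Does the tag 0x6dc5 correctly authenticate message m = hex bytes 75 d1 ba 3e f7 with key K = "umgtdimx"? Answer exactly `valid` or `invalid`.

invalid

Key "umgtdimx" = 75 6d 67 74 64 69 6d 78 is 8 bytes > B = 6, so hash it first: H(key) = ad c2, then zero-pad to 6 bytes: K' = ad c2 00 00 00 00.
K' ⊕ ipad = 9b f4 36 36 36 36; K' ⊕ opad = f1 9e 5c 5c 5c 5c.
Inner hash: even-index sum = 813 mod 256 = 45; odd-index sum = 623 mod 256 = 111 → 2d 6f.
Outer hash (recomputed tag): even-index sum = 470 mod 256 = 214; odd-index sum = 453 mod 256 = 197 → d6 c5.
Recomputed tag = d6c5; claimed = 6dc5 → mismatch.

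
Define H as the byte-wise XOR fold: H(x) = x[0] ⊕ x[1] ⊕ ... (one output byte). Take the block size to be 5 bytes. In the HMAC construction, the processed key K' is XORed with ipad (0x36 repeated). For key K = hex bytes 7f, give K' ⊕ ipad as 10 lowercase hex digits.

4936363636

Key hex bytes 7f is 1 byte ≤ B = 5; zero-pad to 5 bytes: K' = 7f 00 00 00 00.
XOR each byte with 0x36: 7f⊕36=49, 00⊕36=36, 00⊕36=36, 00⊕36=36, 00⊕36=36.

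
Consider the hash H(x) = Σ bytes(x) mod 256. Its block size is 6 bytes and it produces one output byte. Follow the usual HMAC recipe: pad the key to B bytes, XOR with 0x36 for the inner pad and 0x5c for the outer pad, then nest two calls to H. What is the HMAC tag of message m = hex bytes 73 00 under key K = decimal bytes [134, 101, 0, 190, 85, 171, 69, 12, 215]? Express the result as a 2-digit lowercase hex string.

Key decimal bytes [134, 101, 0, 190, 85, 171, 69, 12, 215] = 86 65 00 be 55 ab 45 0c d7 is 9 bytes > B = 6, so hash it first: H(key) = d1, then zero-pad to 6 bytes: K' = d1 00 00 00 00 00.
K' ⊕ ipad = e7 36 36 36 36 36.  K' ⊕ opad = 8d 5c 5c 5c 5c 5c.
Inner input = (K'⊕ipad) ∥ m = e7 36 36 36 36 36 ∥ 73 00.
Inner hash: sum = 231+54+54+54+54+54+115+0 = 616; mod 256 = 104 → 68.
Outer input = (K'⊕opad) ∥ inner = 8d 5c 5c 5c 5c 5c ∥ 68.
Outer hash (tag): sum = 141+92+92+92+92+92+104 = 705; mod 256 = 193 → c1.

c1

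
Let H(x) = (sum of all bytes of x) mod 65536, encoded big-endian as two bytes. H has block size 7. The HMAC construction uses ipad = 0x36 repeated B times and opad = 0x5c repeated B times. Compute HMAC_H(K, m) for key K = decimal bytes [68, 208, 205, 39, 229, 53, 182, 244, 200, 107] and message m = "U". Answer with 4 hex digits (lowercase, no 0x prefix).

0329

Key decimal bytes [68, 208, 205, 39, 229, 53, 182, 244, 200, 107] = 44 d0 cd 27 e5 35 b6 f4 c8 6b is 10 bytes > B = 7, so hash it first: H(key) = 05 ff, then zero-pad to 7 bytes: K' = 05 ff 00 00 00 00 00.
K' ⊕ ipad = 33 c9 36 36 36 36 36.  K' ⊕ opad = 59 a3 5c 5c 5c 5c 5c.
Inner input = (K'⊕ipad) ∥ m = 33 c9 36 36 36 36 36 ∥ 55.
Inner hash: sum = 51+201+54+54+54+54+54+85 = 607 → 02 5f.
Outer input = (K'⊕opad) ∥ inner = 59 a3 5c 5c 5c 5c 5c ∥ 02 5f.
Outer hash (tag): sum = 89+163+92+92+92+92+92+2+95 = 809 → 03 29.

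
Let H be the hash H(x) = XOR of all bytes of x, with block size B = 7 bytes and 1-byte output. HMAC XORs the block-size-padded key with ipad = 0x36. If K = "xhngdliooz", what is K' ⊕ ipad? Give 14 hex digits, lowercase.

34363636363636

Key "xhngdliooz" = 78 68 6e 67 64 6c 69 6f 6f 7a is 10 bytes > B = 7, so hash it first: H(key) = 02, then zero-pad to 7 bytes: K' = 02 00 00 00 00 00 00.
XOR each byte with 0x36: 02⊕36=34, 00⊕36=36, 00⊕36=36, 00⊕36=36, 00⊕36=36, 00⊕36=36, 00⊕36=36.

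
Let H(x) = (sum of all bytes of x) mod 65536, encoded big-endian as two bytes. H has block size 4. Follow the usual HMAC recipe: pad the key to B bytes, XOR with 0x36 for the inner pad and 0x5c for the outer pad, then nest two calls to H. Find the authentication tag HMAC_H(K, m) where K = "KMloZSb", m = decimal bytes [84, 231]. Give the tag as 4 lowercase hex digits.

0285

Key "KMloZSb" = 4b 4d 6c 6f 5a 53 62 is 7 bytes > B = 4, so hash it first: H(key) = 02 82, then zero-pad to 4 bytes: K' = 02 82 00 00.
K' ⊕ ipad = 34 b4 36 36.  K' ⊕ opad = 5e de 5c 5c.
Inner input = (K'⊕ipad) ∥ m = 34 b4 36 36 ∥ 54 e7.
Inner hash: sum = 52+180+54+54+84+231 = 655 → 02 8f.
Outer input = (K'⊕opad) ∥ inner = 5e de 5c 5c ∥ 02 8f.
Outer hash (tag): sum = 94+222+92+92+2+143 = 645 → 02 85.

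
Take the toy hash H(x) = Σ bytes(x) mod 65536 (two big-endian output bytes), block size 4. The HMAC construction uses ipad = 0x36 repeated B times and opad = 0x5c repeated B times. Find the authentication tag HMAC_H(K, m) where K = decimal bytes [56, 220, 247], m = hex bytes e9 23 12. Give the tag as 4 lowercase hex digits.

Key decimal bytes [56, 220, 247] = 38 dc f7 is 3 bytes ≤ B = 4; zero-pad to 4 bytes: K' = 38 dc f7 00.
K' ⊕ ipad = 0e ea c1 36.  K' ⊕ opad = 64 80 ab 5c.
Inner input = (K'⊕ipad) ∥ m = 0e ea c1 36 ∥ e9 23 12.
Inner hash: sum = 14+234+193+54+233+35+18 = 781 → 03 0d.
Outer input = (K'⊕opad) ∥ inner = 64 80 ab 5c ∥ 03 0d.
Outer hash (tag): sum = 100+128+171+92+3+13 = 507 → 01 fb.

01fb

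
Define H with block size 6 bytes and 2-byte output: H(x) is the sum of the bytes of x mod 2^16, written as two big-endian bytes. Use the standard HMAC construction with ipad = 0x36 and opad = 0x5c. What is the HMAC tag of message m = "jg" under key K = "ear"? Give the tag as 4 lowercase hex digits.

Key "ear" = 65 61 72 is 3 bytes ≤ B = 6; zero-pad to 6 bytes: K' = 65 61 72 00 00 00.
K' ⊕ ipad = 53 57 44 36 36 36.  K' ⊕ opad = 39 3d 2e 5c 5c 5c.
Inner input = (K'⊕ipad) ∥ m = 53 57 44 36 36 36 ∥ 6a 67.
Inner hash: sum = 83+87+68+54+54+54+106+103 = 609 → 02 61.
Outer input = (K'⊕opad) ∥ inner = 39 3d 2e 5c 5c 5c ∥ 02 61.
Outer hash (tag): sum = 57+61+46+92+92+92+2+97 = 539 → 02 1b.

021b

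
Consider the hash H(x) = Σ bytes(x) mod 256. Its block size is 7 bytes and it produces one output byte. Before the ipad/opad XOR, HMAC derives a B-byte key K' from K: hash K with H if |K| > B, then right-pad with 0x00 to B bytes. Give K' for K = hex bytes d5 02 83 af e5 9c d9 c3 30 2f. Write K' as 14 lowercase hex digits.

85000000000000

|K| = 10 > B = 7, so first hash the key.
H(K): sum = 213+2+131+175+229+156+217+195+48+47 = 1413; mod 256 = 133 → 85.
Zero-pad H(K) = 85 to 7 bytes: K' = 85 00 00 00 00 00 00.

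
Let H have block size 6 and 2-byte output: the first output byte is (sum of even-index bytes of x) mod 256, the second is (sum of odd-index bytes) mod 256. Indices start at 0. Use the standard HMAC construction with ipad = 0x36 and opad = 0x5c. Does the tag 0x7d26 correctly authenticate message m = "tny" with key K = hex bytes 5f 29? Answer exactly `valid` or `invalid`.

Key hex bytes 5f 29 is 2 bytes ≤ B = 6; zero-pad to 6 bytes: K' = 5f 29 00 00 00 00.
K' ⊕ ipad = 69 1f 36 36 36 36; K' ⊕ opad = 03 75 5c 5c 5c 5c.
Inner hash: even-index sum = 450 mod 256 = 194; odd-index sum = 249 mod 256 = 249 → c2 f9.
Outer hash (recomputed tag): even-index sum = 381 mod 256 = 125; odd-index sum = 550 mod 256 = 38 → 7d 26.
Recomputed tag = 7d26; claimed = 7d26 → match.

valid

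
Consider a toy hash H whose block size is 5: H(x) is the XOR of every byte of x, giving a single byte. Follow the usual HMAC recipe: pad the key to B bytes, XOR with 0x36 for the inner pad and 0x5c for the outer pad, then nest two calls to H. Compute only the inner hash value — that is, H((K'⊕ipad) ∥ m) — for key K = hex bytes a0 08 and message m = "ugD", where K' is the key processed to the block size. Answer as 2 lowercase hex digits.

c8

Key hex bytes a0 08 is 2 bytes ≤ B = 5; zero-pad to 5 bytes: K' = a0 08 00 00 00.
K' ⊕ ipad = 96 3e 36 36 36.
Inner input = 96 3e 36 36 36 ∥ 75 67 44.
Inner hash: XOR 96⊕3e⊕36⊕36⊕36⊕75⊕67⊕44 = c8.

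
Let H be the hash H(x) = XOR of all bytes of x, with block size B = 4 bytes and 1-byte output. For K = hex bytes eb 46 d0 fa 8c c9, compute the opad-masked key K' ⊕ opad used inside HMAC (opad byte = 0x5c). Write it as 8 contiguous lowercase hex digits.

Key hex bytes eb 46 d0 fa 8c c9 is 6 bytes > B = 4, so hash it first: H(key) = c2, then zero-pad to 4 bytes: K' = c2 00 00 00.
XOR each byte with 0x5c: c2⊕5c=9e, 00⊕5c=5c, 00⊕5c=5c, 00⊕5c=5c.

9e5c5c5c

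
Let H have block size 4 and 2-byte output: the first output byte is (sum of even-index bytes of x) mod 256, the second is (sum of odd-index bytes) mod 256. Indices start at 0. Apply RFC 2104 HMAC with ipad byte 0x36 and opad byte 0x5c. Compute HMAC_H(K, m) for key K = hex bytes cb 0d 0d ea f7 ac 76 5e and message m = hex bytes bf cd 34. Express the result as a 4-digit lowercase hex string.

Key hex bytes cb 0d 0d ea f7 ac 76 5e is 8 bytes > B = 4, so hash it first: H(key) = 45 01, then zero-pad to 4 bytes: K' = 45 01 00 00.
K' ⊕ ipad = 73 37 36 36.  K' ⊕ opad = 19 5d 5c 5c.
Inner input = (K'⊕ipad) ∥ m = 73 37 36 36 ∥ bf cd 34.
Inner hash: even-index sum = 412 mod 256 = 156; odd-index sum = 314 mod 256 = 58 → 9c 3a.
Outer input = (K'⊕opad) ∥ inner = 19 5d 5c 5c ∥ 9c 3a.
Outer hash (tag): even-index sum = 273 mod 256 = 17; odd-index sum = 243 mod 256 = 243 → 11 f3.

11f3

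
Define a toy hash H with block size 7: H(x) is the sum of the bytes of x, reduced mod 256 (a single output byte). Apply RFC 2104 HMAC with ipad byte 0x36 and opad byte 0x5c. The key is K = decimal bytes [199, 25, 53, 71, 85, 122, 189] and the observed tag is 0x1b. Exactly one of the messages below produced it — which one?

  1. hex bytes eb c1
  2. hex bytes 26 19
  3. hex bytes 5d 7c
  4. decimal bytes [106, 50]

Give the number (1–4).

Key decimal bytes [199, 25, 53, 71, 85, 122, 189] = c7 19 35 47 55 7a bd is exactly B = 7 bytes: K' = c7 19 35 47 55 7a bd.
K' ⊕ ipad = f1 2f 03 71 63 4c 8b; K' ⊕ opad = 9b 45 69 1b 09 26 e1.
m1: inner = H(f1 2f 03 71 63 4c 8b eb c1) = 7a; tag = H(9b 45 69 1b 09 26 e1 7a) = ee
m2: inner = H(f1 2f 03 71 63 4c 8b 26 19) = 0d; tag = H(9b 45 69 1b 09 26 e1 0d) = 81
m3: inner = H(f1 2f 03 71 63 4c 8b 5d 7c) = a7; tag = H(9b 45 69 1b 09 26 e1 a7) = 1b ← matches
m4: inner = H(f1 2f 03 71 63 4c 8b 6a 32) = 6a; tag = H(9b 45 69 1b 09 26 e1 6a) = de

3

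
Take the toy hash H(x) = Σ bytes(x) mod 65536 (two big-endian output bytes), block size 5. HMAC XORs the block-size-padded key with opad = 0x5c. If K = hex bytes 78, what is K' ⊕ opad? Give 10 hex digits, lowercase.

Key hex bytes 78 is 1 byte ≤ B = 5; zero-pad to 5 bytes: K' = 78 00 00 00 00.
XOR each byte with 0x5c: 78⊕5c=24, 00⊕5c=5c, 00⊕5c=5c, 00⊕5c=5c, 00⊕5c=5c.

245c5c5c5c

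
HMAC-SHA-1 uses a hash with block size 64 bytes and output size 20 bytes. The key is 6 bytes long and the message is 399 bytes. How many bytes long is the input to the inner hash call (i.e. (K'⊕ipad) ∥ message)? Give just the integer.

Key is 6 ≤ 64 bytes, zero-padded: |K'| = 64.
Inner input = (K'⊕ipad) ∥ m → 64 + 399 = 463 bytes.

463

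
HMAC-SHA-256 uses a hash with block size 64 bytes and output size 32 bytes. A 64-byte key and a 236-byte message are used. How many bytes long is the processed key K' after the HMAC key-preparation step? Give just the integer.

64

Key is 64 ≤ 64 bytes, zero-padded: |K'| = 64.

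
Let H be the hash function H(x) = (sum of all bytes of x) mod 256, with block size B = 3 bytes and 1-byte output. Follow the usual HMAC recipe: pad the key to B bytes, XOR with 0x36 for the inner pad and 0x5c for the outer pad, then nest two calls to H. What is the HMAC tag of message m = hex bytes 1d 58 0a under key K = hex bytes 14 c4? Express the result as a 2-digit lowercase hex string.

05

Key hex bytes 14 c4 is 2 bytes ≤ B = 3; zero-pad to 3 bytes: K' = 14 c4 00.
K' ⊕ ipad = 22 f2 36.  K' ⊕ opad = 48 98 5c.
Inner input = (K'⊕ipad) ∥ m = 22 f2 36 ∥ 1d 58 0a.
Inner hash: sum = 34+242+54+29+88+10 = 457; mod 256 = 201 → c9.
Outer input = (K'⊕opad) ∥ inner = 48 98 5c ∥ c9.
Outer hash (tag): sum = 72+152+92+201 = 517; mod 256 = 5 → 05.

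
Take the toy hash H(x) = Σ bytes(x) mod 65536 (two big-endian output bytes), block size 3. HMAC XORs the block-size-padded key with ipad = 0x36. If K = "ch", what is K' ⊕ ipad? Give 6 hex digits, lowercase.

Key "ch" = 63 68 is 2 bytes ≤ B = 3; zero-pad to 3 bytes: K' = 63 68 00.
XOR each byte with 0x36: 63⊕36=55, 68⊕36=5e, 00⊕36=36.

555e36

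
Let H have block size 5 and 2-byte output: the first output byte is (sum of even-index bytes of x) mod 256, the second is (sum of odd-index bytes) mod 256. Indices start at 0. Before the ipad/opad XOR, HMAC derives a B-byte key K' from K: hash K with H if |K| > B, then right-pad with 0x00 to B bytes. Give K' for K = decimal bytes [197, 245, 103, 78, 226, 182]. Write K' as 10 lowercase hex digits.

|K| = 6 > B = 5, so first hash the key.
H(K): even-index sum = 526 mod 256 = 14; odd-index sum = 505 mod 256 = 249 → 0e f9.
Zero-pad H(K) = 0e f9 to 5 bytes: K' = 0e f9 00 00 00.

0ef9000000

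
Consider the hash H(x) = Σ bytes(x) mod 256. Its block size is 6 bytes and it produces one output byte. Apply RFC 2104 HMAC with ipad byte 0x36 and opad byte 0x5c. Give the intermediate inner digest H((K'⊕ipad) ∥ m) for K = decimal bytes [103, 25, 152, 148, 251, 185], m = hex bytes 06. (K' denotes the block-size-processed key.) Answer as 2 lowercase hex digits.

Key decimal bytes [103, 25, 152, 148, 251, 185] = 67 19 98 94 fb b9 is exactly B = 6 bytes: K' = 67 19 98 94 fb b9.
K' ⊕ ipad = 51 2f ae a2 cd 8f.
Inner input = 51 2f ae a2 cd 8f ∥ 06.
Inner hash: sum = 81+47+174+162+205+143+6 = 818; mod 256 = 50 → 32.

32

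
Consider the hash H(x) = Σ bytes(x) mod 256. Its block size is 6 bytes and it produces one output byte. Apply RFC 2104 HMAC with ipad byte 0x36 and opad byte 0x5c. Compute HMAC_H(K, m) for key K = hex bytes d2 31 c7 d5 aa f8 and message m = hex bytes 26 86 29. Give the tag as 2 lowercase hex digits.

b7

Key hex bytes d2 31 c7 d5 aa f8 is exactly B = 6 bytes: K' = d2 31 c7 d5 aa f8.
K' ⊕ ipad = e4 07 f1 e3 9c ce.  K' ⊕ opad = 8e 6d 9b 89 f6 a4.
Inner input = (K'⊕ipad) ∥ m = e4 07 f1 e3 9c ce ∥ 26 86 29.
Inner hash: sum = 228+7+241+227+156+206+38+134+41 = 1278; mod 256 = 254 → fe.
Outer input = (K'⊕opad) ∥ inner = 8e 6d 9b 89 f6 a4 ∥ fe.
Outer hash (tag): sum = 142+109+155+137+246+164+254 = 1207; mod 256 = 183 → b7.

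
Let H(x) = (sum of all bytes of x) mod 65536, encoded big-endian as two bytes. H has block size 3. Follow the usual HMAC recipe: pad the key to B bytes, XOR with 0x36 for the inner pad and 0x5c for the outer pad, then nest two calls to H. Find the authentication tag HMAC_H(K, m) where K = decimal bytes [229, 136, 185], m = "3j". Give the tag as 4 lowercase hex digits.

Key decimal bytes [229, 136, 185] = e5 88 b9 is exactly B = 3 bytes: K' = e5 88 b9.
K' ⊕ ipad = d3 be 8f.  K' ⊕ opad = b9 d4 e5.
Inner input = (K'⊕ipad) ∥ m = d3 be 8f ∥ 33 6a.
Inner hash: sum = 211+190+143+51+106 = 701 → 02 bd.
Outer input = (K'⊕opad) ∥ inner = b9 d4 e5 ∥ 02 bd.
Outer hash (tag): sum = 185+212+229+2+189 = 817 → 03 31.

0331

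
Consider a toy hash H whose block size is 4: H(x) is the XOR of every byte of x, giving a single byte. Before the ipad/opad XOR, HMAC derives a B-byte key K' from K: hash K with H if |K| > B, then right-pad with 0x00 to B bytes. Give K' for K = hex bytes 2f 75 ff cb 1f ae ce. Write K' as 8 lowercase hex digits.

11000000

|K| = 7 > B = 4, so first hash the key.
H(K): XOR 2f⊕75⊕ff⊕cb⊕1f⊕ae⊕ce = 11.
Zero-pad H(K) = 11 to 4 bytes: K' = 11 00 00 00.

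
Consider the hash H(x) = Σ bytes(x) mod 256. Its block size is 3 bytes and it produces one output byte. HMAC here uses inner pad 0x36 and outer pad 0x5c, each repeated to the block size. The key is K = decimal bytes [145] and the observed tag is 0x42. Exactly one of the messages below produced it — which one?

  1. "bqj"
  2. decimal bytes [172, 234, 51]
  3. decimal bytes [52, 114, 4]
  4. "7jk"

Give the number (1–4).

Key decimal bytes [145] = 91 is 1 byte ≤ B = 3; zero-pad to 3 bytes: K' = 91 00 00.
K' ⊕ ipad = a7 36 36; K' ⊕ opad = cd 5c 5c.
m1: inner = H(a7 36 36 62 71 6a) = 50; tag = H(cd 5c 5c 50) = d5
m2: inner = H(a7 36 36 ac ea 33) = dc; tag = H(cd 5c 5c dc) = 61
m3: inner = H(a7 36 36 34 72 04) = bd; tag = H(cd 5c 5c bd) = 42 ← matches
m4: inner = H(a7 36 36 37 6a 6b) = 1f; tag = H(cd 5c 5c 1f) = a4

3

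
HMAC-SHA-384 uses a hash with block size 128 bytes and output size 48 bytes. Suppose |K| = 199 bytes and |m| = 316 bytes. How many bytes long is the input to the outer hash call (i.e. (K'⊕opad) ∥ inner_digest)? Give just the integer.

176

Key is 199 > 128 bytes, so it is hashed to 48 bytes then zero-padded to 128: |K'| = 128.
Outer input = (K'⊕opad) ∥ H(inner) → 128 + 48 = 176 bytes.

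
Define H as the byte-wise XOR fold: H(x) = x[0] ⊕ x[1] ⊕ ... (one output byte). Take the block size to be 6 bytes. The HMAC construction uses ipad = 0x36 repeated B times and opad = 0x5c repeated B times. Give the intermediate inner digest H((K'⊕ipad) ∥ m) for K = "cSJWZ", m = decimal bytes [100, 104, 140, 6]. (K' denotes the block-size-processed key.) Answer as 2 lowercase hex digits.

Key "cSJWZ" = 63 53 4a 57 5a is 5 bytes ≤ B = 6; zero-pad to 6 bytes: K' = 63 53 4a 57 5a 00.
K' ⊕ ipad = 55 65 7c 61 6c 36.
Inner input = 55 65 7c 61 6c 36 ∥ 64 68 8c 06.
Inner hash: XOR 55⊕65⊕7c⊕61⊕6c⊕36⊕64⊕68⊕8c⊕06 = f1.

f1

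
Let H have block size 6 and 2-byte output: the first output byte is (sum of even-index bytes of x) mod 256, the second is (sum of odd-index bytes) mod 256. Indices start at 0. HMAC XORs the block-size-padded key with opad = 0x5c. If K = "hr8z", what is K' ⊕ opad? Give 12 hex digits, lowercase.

Key "hr8z" = 68 72 38 7a is 4 bytes ≤ B = 6; zero-pad to 6 bytes: K' = 68 72 38 7a 00 00.
XOR each byte with 0x5c: 68⊕5c=34, 72⊕5c=2e, 38⊕5c=64, 7a⊕5c=26, 00⊕5c=5c, 00⊕5c=5c.

342e64265c5c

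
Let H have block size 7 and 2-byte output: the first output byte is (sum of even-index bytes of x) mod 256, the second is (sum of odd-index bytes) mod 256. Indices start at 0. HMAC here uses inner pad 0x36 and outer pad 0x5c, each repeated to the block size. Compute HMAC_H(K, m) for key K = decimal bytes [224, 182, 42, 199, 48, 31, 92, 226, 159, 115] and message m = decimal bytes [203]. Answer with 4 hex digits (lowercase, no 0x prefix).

Key decimal bytes [224, 182, 42, 199, 48, 31, 92, 226, 159, 115] = e0 b6 2a c7 30 1f 5c e2 9f 73 is 10 bytes > B = 7, so hash it first: H(key) = 35 f1, then zero-pad to 7 bytes: K' = 35 f1 00 00 00 00 00.
K' ⊕ ipad = 03 c7 36 36 36 36 36.  K' ⊕ opad = 69 ad 5c 5c 5c 5c 5c.
Inner input = (K'⊕ipad) ∥ m = 03 c7 36 36 36 36 36 ∥ cb.
Inner hash: even-index sum = 165 mod 256 = 165; odd-index sum = 510 mod 256 = 254 → a5 fe.
Outer input = (K'⊕opad) ∥ inner = 69 ad 5c 5c 5c 5c 5c ∥ a5 fe.
Outer hash (tag): even-index sum = 635 mod 256 = 123; odd-index sum = 522 mod 256 = 10 → 7b 0a.

7b0a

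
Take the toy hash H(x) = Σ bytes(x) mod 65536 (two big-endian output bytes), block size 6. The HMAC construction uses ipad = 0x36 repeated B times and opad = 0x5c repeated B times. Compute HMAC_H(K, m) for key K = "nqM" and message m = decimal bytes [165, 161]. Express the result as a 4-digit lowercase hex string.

0189

Key "nqM" = 6e 71 4d is 3 bytes ≤ B = 6; zero-pad to 6 bytes: K' = 6e 71 4d 00 00 00.
K' ⊕ ipad = 58 47 7b 36 36 36.  K' ⊕ opad = 32 2d 11 5c 5c 5c.
Inner input = (K'⊕ipad) ∥ m = 58 47 7b 36 36 36 ∥ a5 a1.
Inner hash: sum = 88+71+123+54+54+54+165+161 = 770 → 03 02.
Outer input = (K'⊕opad) ∥ inner = 32 2d 11 5c 5c 5c ∥ 03 02.
Outer hash (tag): sum = 50+45+17+92+92+92+3+2 = 393 → 01 89.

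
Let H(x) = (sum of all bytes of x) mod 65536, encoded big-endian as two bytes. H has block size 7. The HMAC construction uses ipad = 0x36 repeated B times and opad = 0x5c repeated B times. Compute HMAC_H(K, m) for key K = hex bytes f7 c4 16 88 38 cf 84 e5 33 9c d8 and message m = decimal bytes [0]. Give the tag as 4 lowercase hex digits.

Key hex bytes f7 c4 16 88 38 cf 84 e5 33 9c d8 is 11 bytes > B = 7, so hash it first: H(key) = 06 70, then zero-pad to 7 bytes: K' = 06 70 00 00 00 00 00.
K' ⊕ ipad = 30 46 36 36 36 36 36.  K' ⊕ opad = 5a 2c 5c 5c 5c 5c 5c.
Inner input = (K'⊕ipad) ∥ m = 30 46 36 36 36 36 36 ∥ 00.
Inner hash: sum = 48+70+54+54+54+54+54+0 = 388 → 01 84.
Outer input = (K'⊕opad) ∥ inner = 5a 2c 5c 5c 5c 5c 5c ∥ 01 84.
Outer hash (tag): sum = 90+44+92+92+92+92+92+1+132 = 727 → 02 d7.

02d7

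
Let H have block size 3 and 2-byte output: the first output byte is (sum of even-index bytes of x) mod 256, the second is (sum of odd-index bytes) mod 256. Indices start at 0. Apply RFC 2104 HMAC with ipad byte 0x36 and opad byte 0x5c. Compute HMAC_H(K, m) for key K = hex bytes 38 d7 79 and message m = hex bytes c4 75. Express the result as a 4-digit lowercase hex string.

Key hex bytes 38 d7 79 is exactly B = 3 bytes: K' = 38 d7 79.
K' ⊕ ipad = 0e e1 4f.  K' ⊕ opad = 64 8b 25.
Inner input = (K'⊕ipad) ∥ m = 0e e1 4f ∥ c4 75.
Inner hash: even-index sum = 210 mod 256 = 210; odd-index sum = 421 mod 256 = 165 → d2 a5.
Outer input = (K'⊕opad) ∥ inner = 64 8b 25 ∥ d2 a5.
Outer hash (tag): even-index sum = 302 mod 256 = 46; odd-index sum = 349 mod 256 = 93 → 2e 5d.

2e5d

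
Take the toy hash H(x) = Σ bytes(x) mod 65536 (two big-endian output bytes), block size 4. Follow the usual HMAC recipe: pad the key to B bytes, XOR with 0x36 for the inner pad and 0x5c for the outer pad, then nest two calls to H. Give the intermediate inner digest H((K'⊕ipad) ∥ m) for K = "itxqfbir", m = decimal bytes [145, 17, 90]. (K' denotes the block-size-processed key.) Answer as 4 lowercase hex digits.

01fc

Key "itxqfbir" = 69 74 78 71 66 62 69 72 is 8 bytes > B = 4, so hash it first: H(key) = 03 69, then zero-pad to 4 bytes: K' = 03 69 00 00.
K' ⊕ ipad = 35 5f 36 36.
Inner input = 35 5f 36 36 ∥ 91 11 5a.
Inner hash: sum = 53+95+54+54+145+17+90 = 508 → 01 fc.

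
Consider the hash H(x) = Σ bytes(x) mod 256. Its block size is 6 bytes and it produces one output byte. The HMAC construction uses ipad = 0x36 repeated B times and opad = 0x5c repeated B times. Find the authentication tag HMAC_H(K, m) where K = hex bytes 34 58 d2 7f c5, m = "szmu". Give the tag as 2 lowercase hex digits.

Key hex bytes 34 58 d2 7f c5 is 5 bytes ≤ B = 6; zero-pad to 6 bytes: K' = 34 58 d2 7f c5 00.
K' ⊕ ipad = 02 6e e4 49 f3 36.  K' ⊕ opad = 68 04 8e 23 99 5c.
Inner input = (K'⊕ipad) ∥ m = 02 6e e4 49 f3 36 ∥ 73 7a 6d 75.
Inner hash: sum = 2+110+228+73+243+54+115+122+109+117 = 1173; mod 256 = 149 → 95.
Outer input = (K'⊕opad) ∥ inner = 68 04 8e 23 99 5c ∥ 95.
Outer hash (tag): sum = 104+4+142+35+153+92+149 = 679; mod 256 = 167 → a7.

a7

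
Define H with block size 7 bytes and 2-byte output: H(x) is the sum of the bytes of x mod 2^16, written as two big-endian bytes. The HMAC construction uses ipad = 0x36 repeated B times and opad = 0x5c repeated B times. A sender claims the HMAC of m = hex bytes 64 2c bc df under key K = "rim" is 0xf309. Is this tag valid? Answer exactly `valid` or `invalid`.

invalid

Key "rim" = 72 69 6d is 3 bytes ≤ B = 7; zero-pad to 7 bytes: K' = 72 69 6d 00 00 00 00.
K' ⊕ ipad = 44 5f 5b 36 36 36 36; K' ⊕ opad = 2e 35 31 5c 5c 5c 5c.
Inner hash: sum = 68+95+91+54+54+54+54+100+44+188+223 = 1025 → 04 01.
Outer hash (recomputed tag): sum = 46+53+49+92+92+92+92+4+1 = 521 → 02 09.
Recomputed tag = 0209; claimed = f309 → mismatch.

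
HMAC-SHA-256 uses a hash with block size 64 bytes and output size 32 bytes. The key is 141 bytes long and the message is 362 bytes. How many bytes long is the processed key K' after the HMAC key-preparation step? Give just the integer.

64

Key is 141 > 64 bytes, so it is hashed to 32 bytes then zero-padded to 64: |K'| = 64.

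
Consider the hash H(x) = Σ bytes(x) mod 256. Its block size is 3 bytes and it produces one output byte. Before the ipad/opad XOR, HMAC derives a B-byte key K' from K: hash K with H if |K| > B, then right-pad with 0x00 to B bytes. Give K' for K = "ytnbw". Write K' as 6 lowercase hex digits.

340000

|K| = 5 > B = 3, so first hash the key.
H(K): sum = 121+116+110+98+119 = 564; mod 256 = 52 → 34.
Zero-pad H(K) = 34 to 3 bytes: K' = 34 00 00.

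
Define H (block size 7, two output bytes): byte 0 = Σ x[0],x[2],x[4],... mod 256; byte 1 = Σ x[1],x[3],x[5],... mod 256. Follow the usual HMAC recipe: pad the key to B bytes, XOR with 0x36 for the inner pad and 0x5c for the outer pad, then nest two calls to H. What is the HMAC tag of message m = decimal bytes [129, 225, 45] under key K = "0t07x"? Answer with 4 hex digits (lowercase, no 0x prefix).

Key "0t07x" = 30 74 30 37 78 is 5 bytes ≤ B = 7; zero-pad to 7 bytes: K' = 30 74 30 37 78 00 00.
K' ⊕ ipad = 06 42 06 01 4e 36 36.  K' ⊕ opad = 6c 28 6c 6b 24 5c 5c.
Inner input = (K'⊕ipad) ∥ m = 06 42 06 01 4e 36 36 ∥ 81 e1 2d.
Inner hash: even-index sum = 369 mod 256 = 113; odd-index sum = 295 mod 256 = 39 → 71 27.
Outer input = (K'⊕opad) ∥ inner = 6c 28 6c 6b 24 5c 5c ∥ 71 27.
Outer hash (tag): even-index sum = 383 mod 256 = 127; odd-index sum = 352 mod 256 = 96 → 7f 60.

7f60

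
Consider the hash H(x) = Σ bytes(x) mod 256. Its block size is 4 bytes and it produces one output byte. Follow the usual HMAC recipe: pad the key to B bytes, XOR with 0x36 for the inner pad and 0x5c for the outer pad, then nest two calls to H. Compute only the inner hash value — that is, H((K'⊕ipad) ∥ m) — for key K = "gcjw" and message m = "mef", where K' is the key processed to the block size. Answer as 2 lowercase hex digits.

Key "gcjw" = 67 63 6a 77 is exactly B = 4 bytes: K' = 67 63 6a 77.
K' ⊕ ipad = 51 55 5c 41.
Inner input = 51 55 5c 41 ∥ 6d 65 66.
Inner hash: sum = 81+85+92+65+109+101+102 = 635; mod 256 = 123 → 7b.

7b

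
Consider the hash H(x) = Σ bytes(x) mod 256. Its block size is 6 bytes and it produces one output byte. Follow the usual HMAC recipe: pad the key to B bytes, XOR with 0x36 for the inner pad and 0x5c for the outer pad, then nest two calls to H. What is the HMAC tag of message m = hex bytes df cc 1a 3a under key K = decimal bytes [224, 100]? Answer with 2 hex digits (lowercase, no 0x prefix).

63

Key decimal bytes [224, 100] = e0 64 is 2 bytes ≤ B = 6; zero-pad to 6 bytes: K' = e0 64 00 00 00 00.
K' ⊕ ipad = d6 52 36 36 36 36.  K' ⊕ opad = bc 38 5c 5c 5c 5c.
Inner input = (K'⊕ipad) ∥ m = d6 52 36 36 36 36 ∥ df cc 1a 3a.
Inner hash: sum = 214+82+54+54+54+54+223+204+26+58 = 1023; mod 256 = 255 → ff.
Outer input = (K'⊕opad) ∥ inner = bc 38 5c 5c 5c 5c ∥ ff.
Outer hash (tag): sum = 188+56+92+92+92+92+255 = 867; mod 256 = 99 → 63.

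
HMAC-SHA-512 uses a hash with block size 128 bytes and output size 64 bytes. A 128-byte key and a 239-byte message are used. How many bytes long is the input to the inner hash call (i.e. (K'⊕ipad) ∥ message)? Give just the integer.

Key is 128 ≤ 128 bytes, zero-padded: |K'| = 128.
Inner input = (K'⊕ipad) ∥ m → 128 + 239 = 367 bytes.

367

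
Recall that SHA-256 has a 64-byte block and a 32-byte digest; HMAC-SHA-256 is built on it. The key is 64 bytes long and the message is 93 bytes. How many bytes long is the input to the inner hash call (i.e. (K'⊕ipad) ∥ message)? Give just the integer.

Key is 64 ≤ 64 bytes, zero-padded: |K'| = 64.
Inner input = (K'⊕ipad) ∥ m → 64 + 93 = 157 bytes.

157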